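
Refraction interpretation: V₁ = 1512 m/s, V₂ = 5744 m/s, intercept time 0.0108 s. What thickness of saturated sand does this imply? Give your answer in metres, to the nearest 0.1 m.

θ_c = arcsin(1512/5744) = 15.26°; cos θ_c = 0.9647.
tᵢ = 2h cos θ_c/V₁ ⇒ h = tᵢ·V₁/(2 cos θ_c) = 0.0108·1512/(2·0.9647) = 8.46 m.

8.5 m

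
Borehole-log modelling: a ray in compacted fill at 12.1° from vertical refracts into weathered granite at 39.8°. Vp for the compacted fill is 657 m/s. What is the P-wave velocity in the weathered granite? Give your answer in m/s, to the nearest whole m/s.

2006 m/s

sin 12.1° = 0.2096; sin 39.8° = 0.6401.
V₂ = V₁·(sin θ₂/sin θ₁) = 657·(0.6401/0.2096) = 2006.27 m/s.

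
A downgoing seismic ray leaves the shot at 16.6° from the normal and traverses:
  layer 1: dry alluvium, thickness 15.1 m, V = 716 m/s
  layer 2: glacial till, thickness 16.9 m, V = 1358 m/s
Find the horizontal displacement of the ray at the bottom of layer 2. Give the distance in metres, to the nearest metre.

15 m

p = sin θ₁/V₁ = sin 16.6°/716 = 3.9901e-04 s/m is conserved through the stack.
Layer 1: θ = 16.60°; offset = 15.1·tan 16.60° = 4.502 m.
Layer 2: sin θ = p·1358 = 0.5419 → θ = 32.81°; offset = 16.9·tan 32.81° = 10.895 m.
Total horizontal offset = 15.397 m.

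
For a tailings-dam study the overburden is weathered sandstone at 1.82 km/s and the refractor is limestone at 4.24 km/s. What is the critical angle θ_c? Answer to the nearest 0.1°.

At critical incidence the refracted ray runs along the interface (θ₂ = 90°), so sin θ_c = V₁/V₂.
θ_c = arcsin(1.82/4.24) = arcsin 0.4292 = 25.42°.

25.4°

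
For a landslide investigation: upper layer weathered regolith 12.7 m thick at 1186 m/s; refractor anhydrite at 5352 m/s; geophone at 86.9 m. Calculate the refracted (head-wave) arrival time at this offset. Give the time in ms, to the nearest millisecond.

θ_c = arcsin(V₁/V₂) = arcsin(1186/5352) = 12.80°, cos θ_c = 0.9751.
Intercept time tᵢ = 2h cos θ_c / V₁ = 2·12.7·0.9751/1186 = 0.02088 s.
t = x/V₂ + tᵢ = 86.9/5352 + 0.02088 = 0.03712 s.

37 ms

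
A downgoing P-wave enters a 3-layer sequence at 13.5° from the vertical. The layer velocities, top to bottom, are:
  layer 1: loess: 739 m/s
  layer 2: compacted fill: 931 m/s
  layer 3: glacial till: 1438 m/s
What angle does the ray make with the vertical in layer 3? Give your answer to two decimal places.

Ray parameter p = sin 13.5° / 739 = 3.1589e-04 s/m.
sin θ_3 = p·V_3 = 3.1589e-04 × 1438 = 0.4543.
θ_3 = arcsin 0.4543 = 27.02°.

27.02°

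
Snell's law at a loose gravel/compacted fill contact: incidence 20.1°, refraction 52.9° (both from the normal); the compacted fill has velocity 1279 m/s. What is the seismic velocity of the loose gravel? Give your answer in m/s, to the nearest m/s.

551 m/s

Snell's law: sin 20.1°/V₁ = sin 52.9°/V₂.
V₁ = V₂·sin 20.1°/sin 52.9° = 1279 × 0.4309 = 551.09 m/s.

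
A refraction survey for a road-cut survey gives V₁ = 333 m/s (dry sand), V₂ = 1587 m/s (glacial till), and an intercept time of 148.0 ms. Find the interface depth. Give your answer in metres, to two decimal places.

25.20 m

h = tᵢ·V₁·V₂ / (2·√(V₂²−V₁²)).
√(V₂²−V₁²) = √(1587² − 333²) = 1551.7 m/s.
h = 0.148 s × 333 × 1587 / (2 × 1551.7) = 25.20 m.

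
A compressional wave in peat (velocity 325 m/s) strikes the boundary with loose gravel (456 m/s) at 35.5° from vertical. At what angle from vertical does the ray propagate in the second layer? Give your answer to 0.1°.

54.6°

Snell's law: sin θ₂ = (V₂/V₁)·sin θ₁ = (456/325)·sin 35.5° = 0.8148.
θ₂ = arcsin 0.8148 = 54.56° from the normal.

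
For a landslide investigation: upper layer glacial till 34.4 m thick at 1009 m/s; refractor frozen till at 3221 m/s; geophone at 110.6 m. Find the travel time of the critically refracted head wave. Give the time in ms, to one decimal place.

t = x/V₂ + 2h·√(V₂²−V₁²)/(V₁V₂).
√(V₂²−V₁²) = √(3221²−1009²) = 3058.9 m/s; delay term = 2·34.4·3058.9/(1009·3221) = 0.06475 s.
t = 110.6/3221 + 0.06475 = 0.09909 s.

99.1 ms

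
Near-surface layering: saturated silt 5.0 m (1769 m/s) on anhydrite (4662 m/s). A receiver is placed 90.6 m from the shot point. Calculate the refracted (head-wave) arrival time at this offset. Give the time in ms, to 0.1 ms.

24.7 ms

t = x/V₂ + 2h·√(V₂²−V₁²)/(V₁V₂).
√(V₂²−V₁²) = √(4662²−1769²) = 4313.3 m/s; delay term = 2·5.0·4313.3/(1769·4662) = 0.00523 s.
t = 90.6/4662 + 0.00523 = 0.02466 s.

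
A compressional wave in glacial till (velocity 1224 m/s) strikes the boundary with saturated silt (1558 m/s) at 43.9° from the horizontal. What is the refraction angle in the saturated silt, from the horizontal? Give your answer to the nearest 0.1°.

23.5°

Angle from the normal: 90° − 43.9° = 46.1°.
Snell's law: sin θ₂ = (V₂/V₁)·sin θ₁ = (1558/1224)·sin 46.1° = 0.9172.
θ₂ = sin⁻¹(0.9172) = 66.52° (from vertical).
From the interface: 90° − 66.52° = 23.48°.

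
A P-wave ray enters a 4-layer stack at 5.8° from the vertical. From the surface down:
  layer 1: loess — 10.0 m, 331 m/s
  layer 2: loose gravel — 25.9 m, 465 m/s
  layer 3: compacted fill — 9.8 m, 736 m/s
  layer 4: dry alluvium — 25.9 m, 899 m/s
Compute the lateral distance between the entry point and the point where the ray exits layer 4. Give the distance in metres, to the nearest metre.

14 m

p = sin θ₁/V₁ = sin 5.8°/331 = 3.0531e-04 s/m is conserved through the stack.
Layer 1: θ = 5.80°; offset = 10.0·tan 5.80° = 1.016 m.
Layer 2: sin θ = p·465 = 0.1420 → θ = 8.16°; offset = 25.9·tan 8.16° = 3.715 m.
Layer 3: sin θ = p·736 = 0.2247 → θ = 12.99°; offset = 9.8·tan 12.99° = 2.260 m.
Layer 4: sin θ = p·899 = 0.2745 → θ = 15.93°; offset = 25.9·tan 15.93° = 7.393 m.
Summing the layer offsets gives 14.383 m.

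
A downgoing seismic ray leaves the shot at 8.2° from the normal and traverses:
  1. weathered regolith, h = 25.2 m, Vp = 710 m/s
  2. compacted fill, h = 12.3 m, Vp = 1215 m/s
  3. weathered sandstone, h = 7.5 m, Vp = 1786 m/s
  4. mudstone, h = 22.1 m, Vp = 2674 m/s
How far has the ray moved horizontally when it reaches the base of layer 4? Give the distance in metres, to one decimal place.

p = sin θ₁/V₁ = sin 8.2°/710 = 2.0089e-04 s/m is conserved through the stack.
Layer 1: θ = 8.20°; offset = 25.2·tan 8.20° = 3.631 m.
Layer 2: sin θ = p·1215 = 0.2441 → θ = 14.13°; offset = 12.3·tan 14.13° = 3.096 m.
Layer 3: sin θ = p·1786 = 0.3588 → θ = 21.03°; offset = 7.5·tan 21.03° = 2.883 m.
Layer 4: sin θ = p·2674 = 0.5372 → θ = 32.49°; offset = 22.1·tan 32.49° = 14.074 m.
Σ offsets = 23.684 m.

23.7 m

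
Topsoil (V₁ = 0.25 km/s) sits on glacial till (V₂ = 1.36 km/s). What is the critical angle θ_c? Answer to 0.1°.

10.6°

At critical incidence the refracted ray runs along the interface (θ₂ = 90°), so sin θ_c = V₁/V₂.
θ_c = arcsin(0.25/1.36) = arcsin 0.1838 = 10.59°.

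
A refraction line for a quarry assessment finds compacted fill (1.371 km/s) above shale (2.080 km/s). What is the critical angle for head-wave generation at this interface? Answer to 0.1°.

41.2°

At critical incidence the refracted ray runs along the interface (θ₂ = 90°), so sin θ_c = V₁/V₂.
θ_c = arcsin(1.371/2.080) = arcsin 0.6591 = 41.23°.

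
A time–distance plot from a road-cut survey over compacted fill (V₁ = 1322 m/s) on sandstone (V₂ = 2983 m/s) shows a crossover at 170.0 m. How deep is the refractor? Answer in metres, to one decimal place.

h = (x_cross/2)·√((V₂−V₁)/(V₂+V₁)).
(V₂−V₁)/(V₂+V₁) = (2983−1322)/(2983+1322) = 0.3858; √ = 0.6212.
h = (170.0/2)·0.6212 = 52.80 m.

52.8 m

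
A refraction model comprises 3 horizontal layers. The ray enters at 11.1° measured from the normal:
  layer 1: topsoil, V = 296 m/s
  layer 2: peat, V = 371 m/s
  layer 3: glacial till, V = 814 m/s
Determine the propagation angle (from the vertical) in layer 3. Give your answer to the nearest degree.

32°

Ray parameter p = sin 11.1° / 296 = 6.5041e-04 s/m.
sin θ_3 = p·V_3 = 6.5041e-04 × 814 = 0.5294.
θ_3 = 31.97° from the vertical.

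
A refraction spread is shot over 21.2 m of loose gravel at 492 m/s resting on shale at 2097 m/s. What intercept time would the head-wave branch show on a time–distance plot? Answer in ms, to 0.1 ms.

tᵢ = 2h·√(V₂²−V₁²)/(V₁V₂).
√(V₂²−V₁²) = √(2097²−492²) = 2038.5 m/s.
tᵢ = 2·21.2·2038.5/(492·2097) = 0.08377 s.

83.8 ms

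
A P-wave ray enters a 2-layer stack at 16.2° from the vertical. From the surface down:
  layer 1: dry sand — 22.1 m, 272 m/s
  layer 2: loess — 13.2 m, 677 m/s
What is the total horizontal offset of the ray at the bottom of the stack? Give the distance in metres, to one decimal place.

p = sin θ₁/V₁ = sin 16.2°/272 = 1.0257e-03 s/m is conserved through the stack.
Layer 1: θ = 16.20°; offset = 22.1·tan 16.20° = 6.421 m.
Layer 2: sin θ = p·677 = 0.6944 → θ = 43.98°; offset = 13.2·tan 43.98° = 12.738 m.
Total horizontal offset = 19.159 m.

19.2 m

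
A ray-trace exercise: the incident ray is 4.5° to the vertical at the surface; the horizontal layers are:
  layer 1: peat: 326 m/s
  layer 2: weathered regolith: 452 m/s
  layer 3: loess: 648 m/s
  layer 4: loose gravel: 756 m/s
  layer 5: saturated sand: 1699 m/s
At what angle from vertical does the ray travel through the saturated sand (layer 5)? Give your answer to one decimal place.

24.1°

Snell's law across each interface conserves sin θ / V, so sin θ_5 = V_5·sin θ₁/V₁.
sin θ_5 = 1699 × sin 4.5° / 326 = 0.4089.
θ_5 = arcsin 0.4089 = 24.14°.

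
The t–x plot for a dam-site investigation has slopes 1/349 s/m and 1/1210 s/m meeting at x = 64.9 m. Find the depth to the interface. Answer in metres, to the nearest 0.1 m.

24.1 m

x_cross = 2h·√((V₂+V₁)/(V₂−V₁)) → h = x_cross / (2·√((V₂+V₁)/(V₂−V₁))).
√((V₂+V₁)/(V₂−V₁)) = √((1210+349)/(1210−349)) = 1.3456.
h = 64.9 / (2·1.3456) = 24.12 m.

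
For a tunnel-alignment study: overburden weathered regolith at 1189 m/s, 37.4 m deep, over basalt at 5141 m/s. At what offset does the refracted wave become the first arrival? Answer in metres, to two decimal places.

x_cross = 2h·√((V₂+V₁)/(V₂−V₁)).
(V₂+V₁)/(V₂−V₁) = (5141+1189)/(5141−1189) = 1.6017; √ = 1.2656.
x_cross = 2·37.4·1.2656 = 94.67 m.

94.67 m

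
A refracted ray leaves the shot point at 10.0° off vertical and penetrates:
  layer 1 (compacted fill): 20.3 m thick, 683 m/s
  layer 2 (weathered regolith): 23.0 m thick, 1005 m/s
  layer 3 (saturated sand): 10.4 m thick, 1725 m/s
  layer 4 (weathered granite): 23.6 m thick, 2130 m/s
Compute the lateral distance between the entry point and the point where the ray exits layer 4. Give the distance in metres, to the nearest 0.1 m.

p = sin θ₁/V₁ = sin 10.0°/683 = 2.5424e-04 s/m is conserved through the stack.
Layer 1: θ = 10.00°; offset = 20.3·tan 10.00° = 3.579 m.
Layer 2: sin θ = p·1005 = 0.2555 → θ = 14.80°; offset = 23.0·tan 14.80° = 6.079 m.
Layer 3: sin θ = p·1725 = 0.4386 → θ = 26.01°; offset = 10.4·tan 26.01° = 5.075 m.
Layer 4: sin θ = p·2130 = 0.5415 → θ = 32.79°; offset = 23.6·tan 32.79° = 15.202 m.
Summing the layer offsets gives 29.936 m.

29.9 m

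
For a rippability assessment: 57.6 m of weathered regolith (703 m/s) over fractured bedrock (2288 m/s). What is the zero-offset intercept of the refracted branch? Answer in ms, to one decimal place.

155.9 ms

θ_c = arcsin(V₁/V₂) = arcsin(703/2288) = 17.89°; cos θ_c = 0.9516.
tᵢ = 2h·cos θ_c / V₁ = 2·57.6·0.9516 / 703 = 0.15594 s.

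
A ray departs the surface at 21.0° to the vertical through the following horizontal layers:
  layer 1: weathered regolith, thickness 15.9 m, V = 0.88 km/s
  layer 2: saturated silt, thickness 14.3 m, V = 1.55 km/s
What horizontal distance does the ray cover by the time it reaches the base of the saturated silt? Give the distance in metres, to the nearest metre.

18 m

Ray parameter p = sin 21.0° / 0.88 km/s = 4.0724e-01 s/km.
Layer 1: θ = 21.00°; offset = 15.9·tan 21.00° = 6.103 m.
Layer 2: sin θ = p·1.55 = 0.6312 → θ = 39.14°; offset = 14.3·tan 39.14° = 11.638 m.
Summing the layer offsets gives 17.741 m.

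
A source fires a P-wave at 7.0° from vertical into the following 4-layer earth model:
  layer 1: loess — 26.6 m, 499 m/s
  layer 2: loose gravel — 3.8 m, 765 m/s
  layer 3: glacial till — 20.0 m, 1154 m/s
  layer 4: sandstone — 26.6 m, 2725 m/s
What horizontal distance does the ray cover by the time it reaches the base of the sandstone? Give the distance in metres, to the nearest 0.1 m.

Apply Snell's law at each interface; in layer i the horizontal offset is hᵢ·tan θᵢ.
Layer 1: θ = 7.00°; offset = 26.6·tan 7.00° = 3.266 m.
Layer 2: sin θ = 765·sin 7.0°/499 = 0.1868, θ = 10.77°; offset = 3.8·tan 10.77° = 0.723 m.
Layer 3: sin θ = 1154·sin 7.0°/499 = 0.2818, θ = 16.37°; offset = 20.0·tan 16.37° = 5.875 m.
Layer 4: sin θ = 2725·sin 7.0°/499 = 0.6655, θ = 41.72°; offset = 26.6·tan 41.72° = 23.718 m.
Summing the layer offsets gives 33.582 m.

33.6 m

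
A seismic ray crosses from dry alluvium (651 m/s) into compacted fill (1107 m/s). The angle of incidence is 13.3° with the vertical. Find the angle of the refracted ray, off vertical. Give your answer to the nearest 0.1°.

sin θ₁/V₁ = sin θ₂/V₂ ⇒ sin θ₂ = 1107·sin 13.3°/651 = 1107·0.2300/651 = 0.3912.
θ₂ = arcsin 0.3912 = 23.03° from the normal.

23.0°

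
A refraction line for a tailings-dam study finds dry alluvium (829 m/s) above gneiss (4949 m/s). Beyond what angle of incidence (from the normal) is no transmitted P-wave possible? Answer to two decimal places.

9.64°

At critical incidence the refracted ray runs along the interface (θ₂ = 90°), so sin θ_c = V₁/V₂.
θ_c = arcsin(829/4949) = arcsin 0.1675 = 9.64°.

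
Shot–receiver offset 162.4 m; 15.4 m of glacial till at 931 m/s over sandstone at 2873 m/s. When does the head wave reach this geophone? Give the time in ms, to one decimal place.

87.8 ms

θ_c = arcsin(V₁/V₂) = arcsin(931/2873) = 18.91°, cos θ_c = 0.9460.
Intercept time tᵢ = 2h cos θ_c / V₁ = 2·15.4·0.9460/931 = 0.03130 s.
t = x/V₂ + tᵢ = 162.4/2873 + 0.03130 = 0.08782 s.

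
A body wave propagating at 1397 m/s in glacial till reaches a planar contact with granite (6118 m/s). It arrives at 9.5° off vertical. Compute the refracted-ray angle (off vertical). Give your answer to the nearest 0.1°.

sin θ₁/V₁ = sin θ₂/V₂ ⇒ sin θ₂ = 6118·sin 9.5°/1397 = 6118·0.1650/1397 = 0.7228.
θ₂ = arcsin 0.7228 = 46.29° from the normal.

46.3°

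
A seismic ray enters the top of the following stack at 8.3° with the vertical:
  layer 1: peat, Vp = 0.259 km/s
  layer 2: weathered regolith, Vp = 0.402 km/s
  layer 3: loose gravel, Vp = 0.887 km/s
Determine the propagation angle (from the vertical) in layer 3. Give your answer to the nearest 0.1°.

Ray parameter p = sin 8.3° / 0.259 = 5.5736e-01 s/km.
sin θ_3 = p·V_3 = 5.5736e-01 × 0.887 = 0.4944.
θ_3 = arcsin 0.4944 = 29.63°.

29.6°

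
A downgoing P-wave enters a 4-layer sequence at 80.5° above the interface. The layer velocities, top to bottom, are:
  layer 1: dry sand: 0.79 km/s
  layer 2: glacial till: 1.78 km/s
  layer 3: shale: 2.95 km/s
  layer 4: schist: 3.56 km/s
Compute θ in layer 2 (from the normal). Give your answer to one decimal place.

From the normal: θ₁ = 90° − 80.5° = 9.5°.
Ray parameter p = sin 9.5° / 0.79 = 2.0892e-01 s/km.
sin θ_2 = p·V_2 = 2.0892e-01 × 1.78 = 0.3719.
θ_2 = 21.83° from the vertical.

21.8°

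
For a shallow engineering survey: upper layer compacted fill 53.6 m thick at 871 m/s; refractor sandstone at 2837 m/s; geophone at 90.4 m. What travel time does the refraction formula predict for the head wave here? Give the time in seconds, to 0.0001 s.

0.1490 s

t = x/V₂ + 2h·√(V₂²−V₁²)/(V₁V₂).
√(V₂²−V₁²) = √(2837²−871²) = 2700.0 m/s; delay term = 2·53.6·2700.0/(871·2837) = 0.11713 s.
t = 90.4/2837 + 0.11713 = 0.14900 s.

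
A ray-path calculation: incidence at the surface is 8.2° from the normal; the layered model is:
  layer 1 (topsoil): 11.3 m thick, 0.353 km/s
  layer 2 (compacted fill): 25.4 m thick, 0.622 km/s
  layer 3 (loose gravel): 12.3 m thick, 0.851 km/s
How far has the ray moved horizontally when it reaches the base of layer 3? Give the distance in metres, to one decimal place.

p = sin θ₁/V₁ = sin 8.2°/0.353 = 4.0405e-01 s/km is conserved through the stack.
Layer 1: θ = 8.20°; offset = 11.3·tan 8.20° = 1.628 m.
Layer 2: sin θ = p·0.622 = 0.2513 → θ = 14.56°; offset = 25.4·tan 14.56° = 6.595 m.
Layer 3: sin θ = p·0.851 = 0.3438 → θ = 20.11°; offset = 12.3·tan 20.11° = 4.504 m.
Summing the layer offsets gives 12.727 m.

12.7 m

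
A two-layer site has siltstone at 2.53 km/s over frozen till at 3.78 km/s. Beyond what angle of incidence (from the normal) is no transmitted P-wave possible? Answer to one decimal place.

42.0°

Critical incidence: sin θ_c = V₁/V₂ = 2.53/3.78 = 0.6693.
θ_c = arcsin 0.6693 = 42.01°.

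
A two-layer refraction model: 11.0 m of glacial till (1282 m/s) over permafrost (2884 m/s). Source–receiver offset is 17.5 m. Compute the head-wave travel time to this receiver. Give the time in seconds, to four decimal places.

t = x/V₂ + 2h·√(V₂²−V₁²)/(V₁V₂).
√(V₂²−V₁²) = √(2884²−1282²) = 2583.4 m/s; delay term = 2·11.0·2583.4/(1282·2884) = 0.01537 s.
t = 17.5/2884 + 0.01537 = 0.02144 s.

0.0214 s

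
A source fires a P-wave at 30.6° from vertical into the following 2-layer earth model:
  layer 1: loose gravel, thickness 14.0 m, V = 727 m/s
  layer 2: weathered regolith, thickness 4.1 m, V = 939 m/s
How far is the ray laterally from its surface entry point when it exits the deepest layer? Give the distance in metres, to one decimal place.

Ray parameter p = sin 30.6° / 727 m/s = 7.0019e-04 s/m.
Layer 1: θ = 30.60°; offset = 14.0·tan 30.60° = 8.280 m.
Layer 2: sin θ = p·939 = 0.6575 → θ = 41.11°; offset = 4.1·tan 41.11° = 3.578 m.
Σ offsets = 11.857 m.

11.9 m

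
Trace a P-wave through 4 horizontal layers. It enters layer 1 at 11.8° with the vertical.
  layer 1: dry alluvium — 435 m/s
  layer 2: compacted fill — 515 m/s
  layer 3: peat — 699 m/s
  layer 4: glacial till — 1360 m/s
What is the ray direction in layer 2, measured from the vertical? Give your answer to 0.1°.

14.0°

Ray parameter p = sin 11.8° / 435 = 4.7011e-04 s/m.
sin θ_2 = p·V_2 = 4.7011e-04 × 515 = 0.2421.
θ_2 = 14.01° from the vertical.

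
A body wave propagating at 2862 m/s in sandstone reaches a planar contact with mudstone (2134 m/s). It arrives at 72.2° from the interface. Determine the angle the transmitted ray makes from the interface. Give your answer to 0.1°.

76.8°

Angle from the normal: 90° − 72.2° = 17.8°.
sin θ₁/V₁ = sin θ₂/V₂ ⇒ sin θ₂ = 2134·sin 17.8°/2862 = 2134·0.3057/2862 = 0.2279.
θ₂ = sin⁻¹(0.2279) = 13.18° (from vertical).
From the interface: 90° − 13.18° = 76.82°.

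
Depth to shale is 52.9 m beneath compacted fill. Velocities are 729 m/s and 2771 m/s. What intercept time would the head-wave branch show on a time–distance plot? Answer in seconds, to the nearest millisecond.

0.140 s

θ_c = arcsin(V₁/V₂) = arcsin(729/2771) = 15.25°; cos θ_c = 0.9648.
tᵢ = 2h·cos θ_c / V₁ = 2·52.9·0.9648 / 729 = 0.14002 s.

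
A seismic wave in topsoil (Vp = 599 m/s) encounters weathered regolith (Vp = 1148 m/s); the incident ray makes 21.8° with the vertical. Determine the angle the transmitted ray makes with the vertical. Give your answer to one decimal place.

Snell's law: sin θ₂ = (V₂/V₁)·sin θ₁ = (1148/599)·sin 21.8° = 0.7117.
θ₂ = sin⁻¹(0.7117) = 45.38° (from vertical).

45.4°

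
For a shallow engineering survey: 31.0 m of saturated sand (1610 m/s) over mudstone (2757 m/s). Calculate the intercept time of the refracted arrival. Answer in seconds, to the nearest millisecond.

θ_c = arcsin(V₁/V₂) = arcsin(1610/2757) = 35.73°; cos θ_c = 0.8118.
tᵢ = 2h·cos θ_c / V₁ = 2·31.0·0.8118 / 1610 = 0.03126 s.

0.031 s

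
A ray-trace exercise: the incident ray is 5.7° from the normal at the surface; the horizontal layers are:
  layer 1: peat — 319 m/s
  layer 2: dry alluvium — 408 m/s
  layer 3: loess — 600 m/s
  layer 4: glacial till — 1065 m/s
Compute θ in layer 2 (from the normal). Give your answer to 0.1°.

Ray parameter p = sin 5.7° / 319 = 3.1135e-04 s/m.
sin θ_2 = p·V_2 = 3.1135e-04 × 408 = 0.1270.
θ_2 = arcsin 0.1270 = 7.30°.

7.3°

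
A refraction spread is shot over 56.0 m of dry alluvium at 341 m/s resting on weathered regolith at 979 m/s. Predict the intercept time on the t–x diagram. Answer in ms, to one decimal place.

tᵢ = 2h·√(V₂²−V₁²)/(V₁V₂).
√(V₂²−V₁²) = √(979²−341²) = 917.7 m/s.
tᵢ = 2·56.0·917.7/(341·979) = 0.30788 s.

307.9 ms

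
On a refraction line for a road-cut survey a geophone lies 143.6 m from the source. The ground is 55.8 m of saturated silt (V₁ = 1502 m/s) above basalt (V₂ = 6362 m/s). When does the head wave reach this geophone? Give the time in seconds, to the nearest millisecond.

0.095 s

t = x/V₂ + 2h·√(V₂²−V₁²)/(V₁V₂).
√(V₂²−V₁²) = √(6362²−1502²) = 6182.2 m/s; delay term = 2·55.8·6182.2/(1502·6362) = 0.07220 s.
t = 143.6/6362 + 0.07220 = 0.09477 s.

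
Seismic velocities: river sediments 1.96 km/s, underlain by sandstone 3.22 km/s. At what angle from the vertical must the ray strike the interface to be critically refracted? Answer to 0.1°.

37.5°

Critical incidence: sin θ_c = V₁/V₂ = 1.96/3.22 = 0.6087.
θ_c = arcsin 0.6087 = 37.50°.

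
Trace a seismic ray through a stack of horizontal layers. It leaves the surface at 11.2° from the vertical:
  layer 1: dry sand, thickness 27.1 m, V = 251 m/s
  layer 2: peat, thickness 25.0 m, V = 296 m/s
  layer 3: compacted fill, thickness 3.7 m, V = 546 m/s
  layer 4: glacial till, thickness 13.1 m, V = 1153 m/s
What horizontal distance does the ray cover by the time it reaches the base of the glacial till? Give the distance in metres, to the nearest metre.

39 m

Ray parameter p = sin 11.2° / 251 m/s = 7.7384e-04 s/m.
Layer 1: θ = 11.20°; offset = 27.1·tan 11.20° = 5.366 m.
Layer 2: sin θ = p·296 = 0.2291 → θ = 13.24°; offset = 25.0·tan 13.24° = 5.883 m.
Layer 3: sin θ = p·546 = 0.4225 → θ = 24.99°; offset = 3.7·tan 24.99° = 1.725 m.
Layer 4: sin θ = p·1153 = 0.8922 → θ = 63.16°; offset = 13.1·tan 63.16° = 25.884 m.
Σ offsets = 38.858 m.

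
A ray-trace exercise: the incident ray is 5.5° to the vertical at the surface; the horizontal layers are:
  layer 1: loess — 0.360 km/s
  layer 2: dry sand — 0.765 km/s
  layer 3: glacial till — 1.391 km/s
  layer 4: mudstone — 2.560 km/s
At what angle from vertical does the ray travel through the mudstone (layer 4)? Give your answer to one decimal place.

Ray parameter p = sin 5.5° / 0.360 = 2.6624e-01 s/km.
sin θ_4 = p·V_4 = 2.6624e-01 × 2.560 = 0.6816.
θ_4 = arcsin 0.6816 = 42.97°.

43.0°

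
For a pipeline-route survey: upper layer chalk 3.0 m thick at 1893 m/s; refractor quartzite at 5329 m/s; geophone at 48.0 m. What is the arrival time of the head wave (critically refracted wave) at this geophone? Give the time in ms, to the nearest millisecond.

12 ms

t = x/V₂ + 2h·√(V₂²−V₁²)/(V₁V₂).
√(V₂²−V₁²) = √(5329²−1893²) = 4981.4 m/s; delay term = 2·3.0·4981.4/(1893·5329) = 0.00296 s.
t = 48.0/5329 + 0.00296 = 0.01197 s.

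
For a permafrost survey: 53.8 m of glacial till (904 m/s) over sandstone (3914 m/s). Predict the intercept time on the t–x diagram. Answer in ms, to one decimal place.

115.8 ms

θ_c = arcsin(V₁/V₂) = arcsin(904/3914) = 13.35°; cos θ_c = 0.9730.
tᵢ = 2h·cos θ_c / V₁ = 2·53.8·0.9730 / 904 = 0.11581 s.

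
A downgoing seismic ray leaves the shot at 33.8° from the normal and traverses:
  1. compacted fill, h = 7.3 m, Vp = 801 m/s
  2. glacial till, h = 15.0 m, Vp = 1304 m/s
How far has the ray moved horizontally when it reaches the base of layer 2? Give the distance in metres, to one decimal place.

36.9 m

Ray parameter p = sin 33.8° / 801 m/s = 6.9450e-04 s/m.
Layer 1: θ = 33.80°; offset = 7.3·tan 33.80° = 4.887 m.
Layer 2: sin θ = p·1304 = 0.9056 → θ = 64.91°; offset = 15.0·tan 64.91° = 32.034 m.
Summing the layer offsets gives 36.920 m.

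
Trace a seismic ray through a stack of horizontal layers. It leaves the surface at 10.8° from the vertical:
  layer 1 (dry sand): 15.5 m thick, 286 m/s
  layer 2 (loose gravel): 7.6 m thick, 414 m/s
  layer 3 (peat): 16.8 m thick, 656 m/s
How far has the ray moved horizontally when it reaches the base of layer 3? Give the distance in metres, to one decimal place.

13.1 m

Ray parameter p = sin 10.8° / 286 m/s = 6.5518e-04 s/m.
Layer 1: θ = 10.80°; offset = 15.5·tan 10.80° = 2.957 m.
Layer 2: sin θ = p·414 = 0.2712 → θ = 15.74°; offset = 7.6·tan 15.74° = 2.142 m.
Layer 3: sin θ = p·656 = 0.4298 → θ = 25.45°; offset = 16.8·tan 25.45° = 7.997 m.
Σ offsets = 13.095 m.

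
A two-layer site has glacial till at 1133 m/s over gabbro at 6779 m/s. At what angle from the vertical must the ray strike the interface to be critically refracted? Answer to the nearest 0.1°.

9.6°

Critical incidence: sin θ_c = V₁/V₂ = 1133/6779 = 0.1671.
θ_c = arcsin 0.1671 = 9.62°.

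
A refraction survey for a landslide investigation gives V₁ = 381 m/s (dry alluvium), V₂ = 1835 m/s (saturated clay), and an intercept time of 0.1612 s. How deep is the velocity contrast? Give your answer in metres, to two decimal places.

31.39 m

θ_c = arcsin(381/1835) = 11.98°; cos θ_c = 0.9782.
tᵢ = 2h cos θ_c/V₁ ⇒ h = tᵢ·V₁/(2 cos θ_c) = 0.1612·381/(2·0.9782) = 31.39 m.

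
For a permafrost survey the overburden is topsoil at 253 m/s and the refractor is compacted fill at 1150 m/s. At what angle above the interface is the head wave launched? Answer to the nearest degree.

At critical incidence the refracted ray runs along the interface (θ₂ = 90°), so sin θ_c = V₁/V₂.
θ_c = arcsin(253/1150) = arcsin 0.2200 = 12.71°.
Measured from the interface: 90° − 12.71° = 77.29°.

77°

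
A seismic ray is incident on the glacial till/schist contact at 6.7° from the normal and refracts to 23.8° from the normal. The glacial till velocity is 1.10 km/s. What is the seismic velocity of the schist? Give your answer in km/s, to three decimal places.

sin 6.7° = 0.1167; sin 23.8° = 0.4035.
V₂ = V₁·(sin θ₂/sin θ₁) = 1.10·(0.4035/0.1167) = 3.805 km/s.

3.805 km/s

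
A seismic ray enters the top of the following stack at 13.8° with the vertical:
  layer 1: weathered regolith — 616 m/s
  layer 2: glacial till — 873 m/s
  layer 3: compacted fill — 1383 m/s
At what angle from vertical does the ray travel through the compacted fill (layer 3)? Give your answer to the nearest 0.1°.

Snell's law across each interface conserves sin θ / V, so sin θ_3 = V_3·sin θ₁/V₁.
sin θ_3 = 1383 × sin 13.8° / 616 = 0.5355.
θ_3 = arcsin 0.5355 = 32.38°.

32.4°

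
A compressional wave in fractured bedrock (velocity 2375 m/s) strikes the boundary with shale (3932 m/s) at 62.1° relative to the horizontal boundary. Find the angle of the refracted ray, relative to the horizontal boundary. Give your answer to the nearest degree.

Convert to the normal: θ₁ = 90° − 62.1° = 27.9°.
sin θ₁/V₁ = sin θ₂/V₂ ⇒ sin θ₂ = 3932·sin 27.9°/2375 = 3932·0.4679/2375 = 0.7747.
θ₂ = arcsin 0.7747 = 50.78° from the normal.
From the interface: 90° − 50.78° = 39.22°.

39°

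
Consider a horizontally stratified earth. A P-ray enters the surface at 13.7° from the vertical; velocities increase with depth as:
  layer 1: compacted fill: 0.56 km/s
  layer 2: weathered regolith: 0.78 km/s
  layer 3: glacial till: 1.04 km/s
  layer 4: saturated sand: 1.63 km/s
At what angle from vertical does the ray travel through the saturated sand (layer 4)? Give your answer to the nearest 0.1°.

43.6°

Ray parameter p = sin 13.7° / 0.56 = 4.2293e-01 s/km.
sin θ_4 = p·V_4 = 4.2293e-01 × 1.63 = 0.6894.
θ_4 = arcsin 0.6894 = 43.58°.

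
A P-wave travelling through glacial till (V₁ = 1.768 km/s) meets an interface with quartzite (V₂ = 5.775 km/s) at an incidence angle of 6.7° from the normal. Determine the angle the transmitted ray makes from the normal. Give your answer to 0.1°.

22.4°

sin θ₁/V₁ = sin θ₂/V₂ ⇒ sin θ₂ = 5.775·sin 6.7°/1.768 = 5.775·0.1167/1.768 = 0.3811.
θ₂ = arcsin 0.3811 = 22.40° from the normal.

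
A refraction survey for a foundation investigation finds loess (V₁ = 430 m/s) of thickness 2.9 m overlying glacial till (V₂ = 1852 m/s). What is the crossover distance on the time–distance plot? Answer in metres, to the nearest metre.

7 m

θ_c = arcsin(430/1852) = 13.43°, so cos θ_c = 0.9727 and tᵢ = 2h cos θ_c/V₁ = 0.0131 s.
At crossover x/V₁ = x/V₂ + tᵢ ⇒ x = tᵢ/(1/V₁ − 1/V₂) = 0.01312/(2.3256e-03 − 5.3996e-04) = 7.35 m.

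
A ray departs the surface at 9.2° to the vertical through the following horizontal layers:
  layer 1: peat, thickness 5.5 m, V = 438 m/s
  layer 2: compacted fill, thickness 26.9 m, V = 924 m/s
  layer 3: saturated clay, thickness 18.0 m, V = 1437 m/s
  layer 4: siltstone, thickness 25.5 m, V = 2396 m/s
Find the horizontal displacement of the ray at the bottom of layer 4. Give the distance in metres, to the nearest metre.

68 m

Apply Snell's law at each interface; in layer i the horizontal offset is hᵢ·tan θᵢ.
Layer 1: θ = 9.20°; offset = 5.5·tan 9.20° = 0.891 m.
Layer 2: sin θ = 924·sin 9.2°/438 = 0.3373, θ = 19.71°; offset = 26.9·tan 19.71° = 9.638 m.
Layer 3: sin θ = 1437·sin 9.2°/438 = 0.5245, θ = 31.64°; offset = 18.0·tan 31.64° = 11.090 m.
Layer 4: sin θ = 2396·sin 9.2°/438 = 0.8746, θ = 61.00°; offset = 25.5·tan 61.00° = 45.999 m.
Total horizontal offset = 67.617 m.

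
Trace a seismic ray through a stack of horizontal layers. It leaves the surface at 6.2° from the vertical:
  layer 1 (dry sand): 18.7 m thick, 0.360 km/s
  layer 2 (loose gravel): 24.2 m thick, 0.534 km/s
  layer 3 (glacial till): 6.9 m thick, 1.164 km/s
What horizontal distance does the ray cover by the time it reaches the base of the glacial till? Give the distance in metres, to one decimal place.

8.5 m

Ray parameter p = sin 6.2° / 0.360 km/s = 3.0000e-01 s/km.
Layer 1: θ = 6.20°; offset = 18.7·tan 6.20° = 2.031 m.
Layer 2: sin θ = p·0.534 = 0.1602 → θ = 9.22°; offset = 24.2·tan 9.22° = 3.928 m.
Layer 3: sin θ = p·1.164 = 0.3492 → θ = 20.44°; offset = 6.9·tan 20.44° = 2.571 m.
Summing the layer offsets gives 8.530 m.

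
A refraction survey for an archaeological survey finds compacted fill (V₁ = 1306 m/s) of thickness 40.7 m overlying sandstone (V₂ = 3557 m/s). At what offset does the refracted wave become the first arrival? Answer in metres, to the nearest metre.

x_cross = 2h·√((V₂+V₁)/(V₂−V₁)).
(V₂+V₁)/(V₂−V₁) = (3557+1306)/(3557−1306) = 2.1604; √ = 1.4698.
x_cross = 2·40.7·1.4698 = 119.64 m.

120 m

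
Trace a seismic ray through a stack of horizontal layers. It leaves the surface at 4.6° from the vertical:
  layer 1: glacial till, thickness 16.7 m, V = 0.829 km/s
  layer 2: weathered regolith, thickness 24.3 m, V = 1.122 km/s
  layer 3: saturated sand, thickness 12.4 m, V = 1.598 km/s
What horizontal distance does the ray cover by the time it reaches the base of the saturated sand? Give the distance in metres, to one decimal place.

Ray parameter p = sin 4.6° / 0.829 km/s = 9.6742e-02 s/km.
Layer 1: θ = 4.60°; offset = 16.7·tan 4.60° = 1.344 m.
Layer 2: sin θ = p·1.122 = 0.1085 → θ = 6.23°; offset = 24.3·tan 6.23° = 2.653 m.
Layer 3: sin θ = p·1.598 = 0.1546 → θ = 8.89°; offset = 12.4·tan 8.89° = 1.940 m.
Σ offsets = 5.937 m.

5.9 m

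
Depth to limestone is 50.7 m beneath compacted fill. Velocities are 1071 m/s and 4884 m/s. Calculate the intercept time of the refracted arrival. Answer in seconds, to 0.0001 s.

θ_c = arcsin(V₁/V₂) = arcsin(1071/4884) = 12.67°; cos θ_c = 0.9757.
tᵢ = 2h·cos θ_c / V₁ = 2·50.7·0.9757 / 1071 = 0.09237 s.

0.0924 s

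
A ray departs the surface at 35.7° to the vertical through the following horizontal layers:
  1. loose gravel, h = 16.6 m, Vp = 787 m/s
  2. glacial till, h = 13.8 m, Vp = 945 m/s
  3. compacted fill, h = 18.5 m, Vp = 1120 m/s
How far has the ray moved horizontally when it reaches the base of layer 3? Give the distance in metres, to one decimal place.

53.1 m

Apply Snell's law at each interface; in layer i the horizontal offset is hᵢ·tan θᵢ.
Layer 1: θ = 35.70°; offset = 16.6·tan 35.70° = 11.928 m.
Layer 2: sin θ = 945·sin 35.7°/787 = 0.7007, θ = 44.48°; offset = 13.8·tan 44.48° = 13.553 m.
Layer 3: sin θ = 1120·sin 35.7°/787 = 0.8305, θ = 56.15°; offset = 18.5·tan 56.15° = 27.578 m.
Σ offsets = 53.059 m.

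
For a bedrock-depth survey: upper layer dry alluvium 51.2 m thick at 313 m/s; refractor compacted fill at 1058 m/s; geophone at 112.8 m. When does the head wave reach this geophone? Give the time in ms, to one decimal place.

419.1 ms

θ_c = arcsin(V₁/V₂) = arcsin(313/1058) = 17.21°, cos θ_c = 0.9552.
Intercept time tᵢ = 2h cos θ_c / V₁ = 2·51.2·0.9552/313 = 0.31251 s.
t = x/V₂ + tᵢ = 112.8/1058 + 0.31251 = 0.41913 s.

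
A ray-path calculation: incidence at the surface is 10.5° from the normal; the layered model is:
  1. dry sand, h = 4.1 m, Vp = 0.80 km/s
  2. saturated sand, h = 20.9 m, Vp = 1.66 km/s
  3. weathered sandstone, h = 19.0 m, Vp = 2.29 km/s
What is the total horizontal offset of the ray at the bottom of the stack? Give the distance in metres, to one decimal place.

Ray parameter p = sin 10.5° / 0.80 km/s = 2.2779e-01 s/km.
Layer 1: θ = 10.50°; offset = 4.1·tan 10.50° = 0.760 m.
Layer 2: sin θ = p·1.66 = 0.3781 → θ = 22.22°; offset = 20.9·tan 22.22° = 8.537 m.
Layer 3: sin θ = p·2.29 = 0.5216 → θ = 31.44°; offset = 19.0·tan 31.44° = 11.617 m.
Σ offsets = 20.914 m.

20.9 m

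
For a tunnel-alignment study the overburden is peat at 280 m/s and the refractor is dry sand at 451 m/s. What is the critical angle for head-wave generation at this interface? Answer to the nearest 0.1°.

Critical incidence: sin θ_c = V₁/V₂ = 280/451 = 0.6208.
θ_c = arcsin 0.6208 = 38.38°.

38.4°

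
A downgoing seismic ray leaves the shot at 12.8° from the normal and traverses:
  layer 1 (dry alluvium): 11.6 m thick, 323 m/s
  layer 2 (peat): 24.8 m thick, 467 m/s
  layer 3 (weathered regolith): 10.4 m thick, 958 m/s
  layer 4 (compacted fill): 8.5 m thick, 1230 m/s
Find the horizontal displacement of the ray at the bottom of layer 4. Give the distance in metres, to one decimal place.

Ray parameter p = sin 12.8° / 323 m/s = 6.8591e-04 s/m.
Layer 1: θ = 12.80°; offset = 11.6·tan 12.80° = 2.635 m.
Layer 2: sin θ = p·467 = 0.3203 → θ = 18.68°; offset = 24.8·tan 18.68° = 8.386 m.
Layer 3: sin θ = p·958 = 0.6571 → θ = 41.08°; offset = 10.4·tan 41.08° = 9.066 m.
Layer 4: sin θ = p·1230 = 0.8437 → θ = 57.53°; offset = 8.5·tan 57.53° = 13.357 m.
Summing the layer offsets gives 33.445 m.

33.4 m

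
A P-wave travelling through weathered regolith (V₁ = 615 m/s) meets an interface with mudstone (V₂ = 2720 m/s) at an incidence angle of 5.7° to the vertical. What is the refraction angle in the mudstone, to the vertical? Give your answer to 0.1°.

26.1°

sin θ₁/V₁ = sin θ₂/V₂ ⇒ sin θ₂ = 2720·sin 5.7°/615 = 2720·0.0993/615 = 0.4393.
θ₂ = arcsin 0.4393 = 26.06° from the normal.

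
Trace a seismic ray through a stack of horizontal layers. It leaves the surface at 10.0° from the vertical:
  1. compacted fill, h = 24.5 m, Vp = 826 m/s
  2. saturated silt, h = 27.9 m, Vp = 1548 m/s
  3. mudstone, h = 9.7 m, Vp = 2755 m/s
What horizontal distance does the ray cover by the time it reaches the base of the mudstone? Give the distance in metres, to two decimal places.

20.81 m

Ray parameter p = sin 10.0° / 826 m/s = 2.1023e-04 s/m.
Layer 1: θ = 10.00°; offset = 24.5·tan 10.00° = 4.3200 m.
Layer 2: sin θ = p·1548 = 0.3254 → θ = 18.99°; offset = 27.9·tan 18.99° = 9.6023 m.
Layer 3: sin θ = p·2755 = 0.5792 → θ = 35.39°; offset = 9.7·tan 35.39° = 6.8916 m.
Summing the layer offsets gives 20.8139 m.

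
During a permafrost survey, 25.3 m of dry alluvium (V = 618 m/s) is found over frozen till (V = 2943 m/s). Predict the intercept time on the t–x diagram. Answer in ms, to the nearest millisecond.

θ_c = arcsin(V₁/V₂) = arcsin(618/2943) = 12.12°; cos θ_c = 0.9777.
tᵢ = 2h·cos θ_c / V₁ = 2·25.3·0.9777 / 618 = 0.08005 s.

80 ms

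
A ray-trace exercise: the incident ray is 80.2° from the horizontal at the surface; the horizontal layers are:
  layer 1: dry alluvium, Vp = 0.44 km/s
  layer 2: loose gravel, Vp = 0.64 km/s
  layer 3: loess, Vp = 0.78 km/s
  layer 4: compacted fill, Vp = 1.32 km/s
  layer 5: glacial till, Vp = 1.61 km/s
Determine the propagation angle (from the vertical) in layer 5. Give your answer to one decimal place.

38.5°

From the normal: θ₁ = 90° − 80.2° = 9.8°.
Ray parameter p = sin 9.8° / 0.44 = 3.8684e-01 s/km.
sin θ_5 = p·V_5 = 3.8684e-01 × 1.61 = 0.6228.
θ_5 = 38.52° from the vertical.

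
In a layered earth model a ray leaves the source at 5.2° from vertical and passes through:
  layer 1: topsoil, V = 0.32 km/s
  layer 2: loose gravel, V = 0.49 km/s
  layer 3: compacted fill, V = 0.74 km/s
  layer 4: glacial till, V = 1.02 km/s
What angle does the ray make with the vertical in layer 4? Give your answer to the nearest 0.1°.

16.8°

Snell's law across each interface conserves sin θ / V, so sin θ_4 = V_4·sin θ₁/V₁.
sin θ_4 = 1.02 × sin 5.2° / 0.32 = 0.2889.
θ_4 = 16.79° from the vertical.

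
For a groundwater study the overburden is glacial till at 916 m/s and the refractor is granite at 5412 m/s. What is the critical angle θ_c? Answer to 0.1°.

9.7°

Critical incidence: sin θ_c = V₁/V₂ = 916/5412 = 0.1693.
θ_c = arcsin 0.1693 = 9.74°.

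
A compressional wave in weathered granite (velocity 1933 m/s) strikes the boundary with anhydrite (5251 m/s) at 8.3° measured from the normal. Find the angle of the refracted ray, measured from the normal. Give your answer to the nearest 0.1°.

23.1°

sin θ₁/V₁ = sin θ₂/V₂ ⇒ sin θ₂ = 5251·sin 8.3°/1933 = 5251·0.1444/1933 = 0.3921.
θ₂ = arcsin 0.3921 = 23.09° from the normal.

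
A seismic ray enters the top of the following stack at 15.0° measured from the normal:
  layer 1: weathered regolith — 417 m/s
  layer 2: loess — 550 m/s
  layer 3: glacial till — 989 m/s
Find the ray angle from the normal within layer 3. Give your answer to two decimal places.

37.87°

Snell's law across each interface conserves sin θ / V, so sin θ_3 = V_3·sin θ₁/V₁.
sin θ_3 = 989 × sin 15.0° / 417 = 0.6138.
θ_3 = 37.87° from the vertical.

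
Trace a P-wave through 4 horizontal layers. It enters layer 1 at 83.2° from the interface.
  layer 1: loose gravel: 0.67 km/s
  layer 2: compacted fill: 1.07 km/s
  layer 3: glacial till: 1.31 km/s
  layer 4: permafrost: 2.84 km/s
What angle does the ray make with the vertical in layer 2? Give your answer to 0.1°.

From the normal: θ₁ = 90° − 83.2° = 6.8°.
Ray parameter p = sin 6.8° / 0.67 = 1.7672e-01 s/km.
sin θ_2 = p·V_2 = 1.7672e-01 × 1.07 = 0.1891.
θ_2 = 10.90° from the vertical.

10.9°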